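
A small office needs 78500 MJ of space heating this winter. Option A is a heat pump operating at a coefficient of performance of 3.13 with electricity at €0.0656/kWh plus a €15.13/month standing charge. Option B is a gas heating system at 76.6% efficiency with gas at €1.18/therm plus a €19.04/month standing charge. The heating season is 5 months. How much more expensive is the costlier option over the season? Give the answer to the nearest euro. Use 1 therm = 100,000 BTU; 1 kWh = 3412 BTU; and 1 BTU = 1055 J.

Heat load = 78500 MJ = 78,500,000,000 J / 1055 = 74,407,583 BTU
Gas: input = 74,407,583 / 0.766 = 97,137,837 BTU = 971.4 therm → 971.4 × €1.18 = €1,146.23; + 5 × €19.04 standing = €1,241.43
Heat pump: 74,407,583 BTU / 3412 = 21,810 kWh heat; / 3.13 = 6,967 kWh in → × €0.0656 = €457.05; + 5 × €15.13 standing = €532.70
Difference = |€1,241.43 − €532.70| = €708.72 ≈ €709

€709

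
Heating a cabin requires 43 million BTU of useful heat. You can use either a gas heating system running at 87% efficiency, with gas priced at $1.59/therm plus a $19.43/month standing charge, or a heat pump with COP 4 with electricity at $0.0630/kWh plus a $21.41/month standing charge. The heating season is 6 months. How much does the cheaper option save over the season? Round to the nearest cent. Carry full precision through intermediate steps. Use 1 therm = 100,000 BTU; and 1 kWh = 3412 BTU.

Heat load = 43 × 10⁶ BTU = 43,000,000 BTU
Gas: input = 43,000,000 / 0.87 = 49,425,287 BTU = 494.3 therm → 494.3 × $1.59 = $785.86; + 6 × $19.43 standing = $902.44
Heat pump: 43,000,000 BTU / 3412 = 12,600 kWh heat; / 4 = 3,151 kWh in → × $0.0630 = $198.49; + 6 × $21.41 standing = $326.95
Difference = |$902.44 − $326.95| = $575.49

$575.49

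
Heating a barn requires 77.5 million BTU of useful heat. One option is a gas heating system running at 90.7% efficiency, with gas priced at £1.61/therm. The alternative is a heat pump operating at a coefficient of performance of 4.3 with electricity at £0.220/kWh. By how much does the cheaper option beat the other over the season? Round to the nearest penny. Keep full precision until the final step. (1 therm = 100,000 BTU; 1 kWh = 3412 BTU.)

£213.58

Heat load = 77.5 × 10⁶ BTU = 77,500,000 BTU
Gas: input = 77,500,000 / 0.907 = 85,446,527 BTU = 854.5 therm → 854.5 × £1.61 = £1,375.69
Heat pump: 77,500,000 BTU / 3412 = 22,710 kWh heat; / 4.3 = 5,282 kWh in → × £0.220 = £1,162.11
Difference = |£1,375.69 − £1,162.11| = £213.58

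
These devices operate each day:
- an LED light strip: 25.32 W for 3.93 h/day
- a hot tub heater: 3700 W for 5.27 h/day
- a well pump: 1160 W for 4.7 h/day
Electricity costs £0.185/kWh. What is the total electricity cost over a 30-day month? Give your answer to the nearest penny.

LED light strip: 25.32 W × 3.93 h × 30 d = 2,985 Wh = 2.985 kWh
hot tub heater: 3700 W × 5.27 h × 30 d = 584,970 Wh = 585 kWh
well pump: 1160 W × 4.7 h × 30 d = 163,560 Wh = 163.6 kWh
Total energy = 2.985 + 585 + 163.6 = 751.5 kWh
Cost = 751.5 kWh × £0.185 = £139.03

£139.03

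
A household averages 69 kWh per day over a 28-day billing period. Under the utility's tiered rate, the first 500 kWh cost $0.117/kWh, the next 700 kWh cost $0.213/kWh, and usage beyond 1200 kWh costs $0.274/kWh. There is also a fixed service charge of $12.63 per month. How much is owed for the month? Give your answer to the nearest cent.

Usage = 69 kWh/day × 28 days = 1932 kWh
First 500 kWh × $0.117 = $58.50
Next 700 kWh × $0.213 = $149.10
Remaining 732 kWh × $0.274 = $200.57
Energy charge = $408.17; + service $12.63 = $420.80

$420.80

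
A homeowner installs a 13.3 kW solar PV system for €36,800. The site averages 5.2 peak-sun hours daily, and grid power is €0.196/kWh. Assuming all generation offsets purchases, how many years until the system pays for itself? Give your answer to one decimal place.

Daily generation = 13.3 kW × 5.2 h = 69.16 kWh
Annual generation = 69.16 × 365 = 25243 kWh
Annual savings = 25243 × €0.196 = €4,947.71
Payback = €36,800 / €4,947.71 = 7.44 years

7.4 years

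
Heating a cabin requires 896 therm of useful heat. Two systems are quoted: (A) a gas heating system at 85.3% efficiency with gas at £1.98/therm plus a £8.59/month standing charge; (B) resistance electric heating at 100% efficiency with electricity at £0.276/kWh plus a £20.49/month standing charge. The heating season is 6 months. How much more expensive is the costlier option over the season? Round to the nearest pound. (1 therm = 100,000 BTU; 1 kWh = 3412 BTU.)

£5239

Heat load = 896 therm × 100,000 = 89,600,000 BTU
Gas: input = 89,600,000 / 0.853 = 105,041,032 BTU = 1,050 therm → 1,050 × £1.98 = £2,079.81; + 6 × £8.59 standing = £2,131.35
Electric: 89,600,000 BTU / 3412 = 26,260 kWh → × £0.276 = £7,247.83; + 6 × £20.49 standing = £7,370.77
Difference = |£2,131.35 − £7,370.77| = £5,239.42 ≈ £5239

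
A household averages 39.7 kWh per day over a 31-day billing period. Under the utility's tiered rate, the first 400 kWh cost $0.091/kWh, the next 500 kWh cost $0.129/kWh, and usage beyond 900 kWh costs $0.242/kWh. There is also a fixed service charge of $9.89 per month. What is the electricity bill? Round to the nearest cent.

$190.82

Usage = 39.7 kWh/day × 31 days = 1230.7 kWh
First 400 kWh × $0.091 = $36.40
Next 500 kWh × $0.129 = $64.50
Remaining 330.7 kWh × $0.242 = $80.03
Energy charge = $180.93; + service $9.89 = $190.82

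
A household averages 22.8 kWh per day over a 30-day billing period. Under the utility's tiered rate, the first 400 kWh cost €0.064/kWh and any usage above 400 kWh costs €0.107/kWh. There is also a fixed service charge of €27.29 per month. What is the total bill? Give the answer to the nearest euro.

€83

Usage = 22.8 kWh/day × 30 days = 684 kWh
First 400 kWh × €0.064 = €25.60
Remaining 284 kWh × €0.107 = €30.39
Energy charge = €55.99; + service €27.29 = €83.28 ≈ €83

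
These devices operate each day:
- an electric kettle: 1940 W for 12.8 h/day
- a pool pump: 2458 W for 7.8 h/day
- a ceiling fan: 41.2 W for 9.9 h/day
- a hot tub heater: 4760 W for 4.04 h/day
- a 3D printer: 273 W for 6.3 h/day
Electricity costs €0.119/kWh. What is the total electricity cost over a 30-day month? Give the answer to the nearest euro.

€233

electric kettle: 1940 W × 12.8 h × 30 d = 744,960 Wh = 745 kWh
pool pump: 2458 W × 7.8 h × 30 d = 575,172 Wh = 575.2 kWh
ceiling fan: 41.2 W × 9.9 h × 30 d = 12,236 Wh = 12.24 kWh
hot tub heater: 4760 W × 4.04 h × 30 d = 576,912 Wh = 576.9 kWh
3D printer: 273 W × 6.3 h × 30 d = 51,597 Wh = 51.6 kWh
Total energy = 745 + 575.2 + 12.24 + 576.9 + 51.6 = 1,961 kWh
Cost = 1,961 kWh × €0.119 = €233.34 ≈ €233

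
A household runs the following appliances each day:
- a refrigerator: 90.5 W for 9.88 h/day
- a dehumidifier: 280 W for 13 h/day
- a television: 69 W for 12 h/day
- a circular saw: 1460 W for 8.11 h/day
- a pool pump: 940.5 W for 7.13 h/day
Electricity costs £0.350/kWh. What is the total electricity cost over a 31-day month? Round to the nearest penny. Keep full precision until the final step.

£259.41

refrigerator: 90.5 W × 9.88 h × 31 d = 27,718 Wh = 27.72 kWh
dehumidifier: 280 W × 13 h × 31 d = 112,840 Wh = 112.8 kWh
television: 69 W × 12 h × 31 d = 25,668 Wh = 25.67 kWh
circular saw: 1460 W × 8.11 h × 31 d = 367,059 Wh = 367.1 kWh
pool pump: 940.5 W × 7.13 h × 31 d = 207,879 Wh = 207.9 kWh
Total energy = 27.72 + 112.8 + 25.67 + 367.1 + 207.9 = 741.2 kWh
Cost = 741.2 kWh × £0.350 = £259.41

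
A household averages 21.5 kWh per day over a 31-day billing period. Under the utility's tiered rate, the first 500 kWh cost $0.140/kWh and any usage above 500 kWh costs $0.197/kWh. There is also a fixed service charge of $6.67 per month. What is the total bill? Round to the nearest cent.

Usage = 21.5 kWh/day × 31 days = 666.5 kWh
First 500 kWh × $0.140 = $70.00
Remaining 166.5 kWh × $0.197 = $32.80
Energy charge = $102.80; + service $6.67 = $109.47

$109.47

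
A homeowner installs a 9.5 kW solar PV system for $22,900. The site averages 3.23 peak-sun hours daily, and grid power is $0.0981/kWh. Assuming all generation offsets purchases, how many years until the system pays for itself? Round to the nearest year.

Daily generation = 9.5 kW × 3.23 h = 30.68 kWh
Annual generation = 30.68 × 365 = 11200 kWh
Annual savings = 11200 × $0.0981 = $1,098.72
Payback = $22,900 / $1,098.72 = 20.8 years

21 years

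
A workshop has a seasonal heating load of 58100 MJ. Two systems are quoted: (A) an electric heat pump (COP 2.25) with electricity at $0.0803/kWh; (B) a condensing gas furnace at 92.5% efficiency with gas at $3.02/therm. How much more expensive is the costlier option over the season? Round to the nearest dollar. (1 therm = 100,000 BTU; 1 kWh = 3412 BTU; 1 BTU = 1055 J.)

Heat load = 58100 MJ = 58,100,000,000 J / 1055 = 55,071,090 BTU
Gas: input = 55,071,090 / 0.925 = 59,536,314 BTU = 595.4 therm → 595.4 × $3.02 = $1,798.00
Heat pump: 55,071,090 BTU / 3412 = 16,140 kWh heat; / 2.25 = 7,174 kWh in → × $0.0803 = $576.03
Difference = |$1,798.00 − $576.03| = $1,221.96 ≈ $1222

$1222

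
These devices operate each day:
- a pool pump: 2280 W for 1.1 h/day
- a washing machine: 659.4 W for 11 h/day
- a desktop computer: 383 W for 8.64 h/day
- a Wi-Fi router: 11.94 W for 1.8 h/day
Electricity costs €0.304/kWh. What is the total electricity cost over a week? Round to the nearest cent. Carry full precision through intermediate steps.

€27.86

pool pump: 2280 W × 1.1 h × 7 d = 17,556 Wh = 17.56 kWh
washing machine: 659.4 W × 11 h × 7 d = 50,774 Wh = 50.77 kWh
desktop computer: 383 W × 8.64 h × 7 d = 23,164 Wh = 23.16 kWh
Wi-Fi router: 11.94 W × 1.8 h × 7 d = 150 Wh = 0.1504 kWh
Total energy = 17.56 + 50.77 + 23.16 + 0.1504 = 91.64 kWh
Cost = 91.64 kWh × €0.304 = €27.86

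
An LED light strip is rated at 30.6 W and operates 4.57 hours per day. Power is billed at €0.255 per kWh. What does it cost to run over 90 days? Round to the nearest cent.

Energy = 30.6 W × 4.57 h/day × 90 days = 12,586 Wh = 12.59 kWh
Cost = 12.59 kWh × €0.255/kWh = €3.21

€3.21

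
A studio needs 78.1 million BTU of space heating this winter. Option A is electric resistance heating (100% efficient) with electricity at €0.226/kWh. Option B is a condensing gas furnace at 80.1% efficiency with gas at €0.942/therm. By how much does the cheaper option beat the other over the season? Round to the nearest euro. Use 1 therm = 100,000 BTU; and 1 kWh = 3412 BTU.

Heat load = 78.1 × 10⁶ BTU = 78,100,000 BTU
Gas: input = 78,100,000 / 0.801 = 97,503,121 BTU = 975 therm → 975 × €0.942 = €918.48
Electric: 78,100,000 BTU / 3412 = 22,890 kWh → × €0.226 = €5,173.09
Difference = |€918.48 − €5,173.09| = €4,254.62 ≈ €4255

€4255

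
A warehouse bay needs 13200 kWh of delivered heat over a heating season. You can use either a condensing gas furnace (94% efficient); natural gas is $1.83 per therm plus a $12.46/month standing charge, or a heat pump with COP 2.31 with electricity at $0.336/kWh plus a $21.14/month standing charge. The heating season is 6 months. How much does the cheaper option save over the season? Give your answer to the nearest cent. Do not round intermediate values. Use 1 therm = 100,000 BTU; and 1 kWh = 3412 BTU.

Heat load = 13200 kWh × 3412 = 45,038,400 BTU
Gas: input = 45,038,400 / 0.94 = 47,913,191 BTU = 479.1 therm → 479.1 × $1.83 = $876.81; + 6 × $12.46 standing = $951.57
Heat pump: 45,038,400 BTU / 3412 = 13,200 kWh heat; / 2.31 = 5,714 kWh in → × $0.336 = $1,920.00; + 6 × $21.14 standing = $2,046.84
Difference = |$951.57 − $2,046.84| = $1,095.27

$1095.27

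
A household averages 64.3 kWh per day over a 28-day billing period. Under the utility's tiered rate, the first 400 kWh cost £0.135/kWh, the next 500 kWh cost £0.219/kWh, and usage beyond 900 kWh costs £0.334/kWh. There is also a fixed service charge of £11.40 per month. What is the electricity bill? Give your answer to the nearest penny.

Usage = 64.3 kWh/day × 28 days = 1800.4 kWh
First 400 kWh × £0.135 = £54.00
Next 500 kWh × £0.219 = £109.50
Remaining 900.4 kWh × £0.334 = £300.73
Energy charge = £464.23; + service £11.40 = £475.63

£475.63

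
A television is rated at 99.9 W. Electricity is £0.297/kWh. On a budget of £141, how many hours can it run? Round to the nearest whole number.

Energy budget = £141 / £0.297 per kWh = 474.7 kWh = 474,747 Wh
Runtime = 474,747 Wh / 99.9 W = 4,752 h

4752 h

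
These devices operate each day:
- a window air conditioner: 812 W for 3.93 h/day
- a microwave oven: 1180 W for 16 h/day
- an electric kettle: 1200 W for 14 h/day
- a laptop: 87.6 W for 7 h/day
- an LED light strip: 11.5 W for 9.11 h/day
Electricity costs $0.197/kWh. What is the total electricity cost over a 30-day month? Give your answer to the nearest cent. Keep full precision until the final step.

window air conditioner: 812 W × 3.93 h × 30 d = 95,735 Wh = 95.73 kWh
microwave oven: 1180 W × 16 h × 30 d = 566,400 Wh = 566.4 kWh
electric kettle: 1200 W × 14 h × 30 d = 504,000 Wh = 504 kWh
laptop: 87.6 W × 7 h × 30 d = 18,396 Wh = 18.4 kWh
LED light strip: 11.5 W × 9.11 h × 30 d = 3,143 Wh = 3.143 kWh
Total energy = 95.73 + 566.4 + 504 + 18.4 + 3.143 = 1,188 kWh
Cost = 1,188 kWh × $0.197 = $233.97

$233.97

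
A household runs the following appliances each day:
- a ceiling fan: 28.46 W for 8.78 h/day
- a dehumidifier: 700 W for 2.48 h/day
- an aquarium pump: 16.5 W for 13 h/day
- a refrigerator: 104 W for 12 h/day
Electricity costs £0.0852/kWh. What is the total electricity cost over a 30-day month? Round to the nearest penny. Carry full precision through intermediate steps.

£8.81

ceiling fan: 28.46 W × 8.78 h × 30 d = 7,496 Wh = 7.496 kWh
dehumidifier: 700 W × 2.48 h × 30 d = 52,080 Wh = 52.08 kWh
aquarium pump: 16.5 W × 13 h × 30 d = 6,435 Wh = 6.435 kWh
refrigerator: 104 W × 12 h × 30 d = 37,440 Wh = 37.44 kWh
Total energy = 7.496 + 52.08 + 6.435 + 37.44 = 103.5 kWh
Cost = 103.5 kWh × £0.0852 = £8.81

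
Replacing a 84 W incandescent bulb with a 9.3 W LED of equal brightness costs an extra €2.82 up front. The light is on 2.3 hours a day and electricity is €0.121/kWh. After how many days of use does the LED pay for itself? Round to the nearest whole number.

Power saved = 84 − 9.3 = 74.7 W
Daily energy saved = 74.7 W × 2.3 h = 171.8 Wh = 0.17181 kWh
Daily savings = 0.17181 × €0.121 = €0.0208
Payback = €2.82 / €0.0208 per day = 135.6 days

136 days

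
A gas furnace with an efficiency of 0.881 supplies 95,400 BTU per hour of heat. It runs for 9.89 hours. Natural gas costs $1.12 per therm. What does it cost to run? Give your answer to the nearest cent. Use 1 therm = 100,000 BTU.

$11.99

Heat delivered = 95,400 BTU/h × 9.89 h = 943,506 BTU
Gas input = 943,506 / 0.881 = 1,070,949 BTU
= 1,070,949 / 100,000 = 10.71 therm
Cost = 10.71 × $1.12/therm = $11.99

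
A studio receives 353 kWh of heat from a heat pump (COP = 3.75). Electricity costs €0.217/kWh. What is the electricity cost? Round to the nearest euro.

Electrical input = 353 kWh / 3.75 = 94.13 kWh
Cost = 94.13 × €0.217/kWh = €20.43 ≈ €20

€20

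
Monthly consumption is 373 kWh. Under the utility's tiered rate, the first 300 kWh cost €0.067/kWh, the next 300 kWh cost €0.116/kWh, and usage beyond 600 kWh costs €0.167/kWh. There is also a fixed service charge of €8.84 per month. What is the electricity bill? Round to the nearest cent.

€37.41

First 300 kWh × €0.067 = €20.10
Next 73 kWh × €0.116 = €8.47
Remaining tier: 0 kWh (not reached)
Energy charge = €28.57; + service €8.84 = €37.41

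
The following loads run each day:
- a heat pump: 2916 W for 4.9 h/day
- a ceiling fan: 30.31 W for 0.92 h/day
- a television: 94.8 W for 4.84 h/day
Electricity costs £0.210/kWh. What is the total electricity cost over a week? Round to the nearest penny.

£21.72

heat pump: 2916 W × 4.9 h × 7 d = 100,019 Wh = 100 kWh
ceiling fan: 30.31 W × 0.92 h × 7 d = 195 Wh = 0.1952 kWh
television: 94.8 W × 4.84 h × 7 d = 3,212 Wh = 3.212 kWh
Total energy = 100 + 0.1952 + 3.212 = 103.4 kWh
Cost = 103.4 kWh × £0.210 = £21.72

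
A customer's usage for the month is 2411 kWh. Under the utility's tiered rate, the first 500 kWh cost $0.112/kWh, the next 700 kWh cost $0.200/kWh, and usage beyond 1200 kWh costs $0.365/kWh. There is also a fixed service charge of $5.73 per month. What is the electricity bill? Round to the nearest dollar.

First 500 kWh × $0.112 = $56.00
Next 700 kWh × $0.200 = $140.00
Remaining 1211 kWh × $0.365 = $442.01
Energy charge = $638.01; + service $5.73 = $643.75 ≈ $644

$644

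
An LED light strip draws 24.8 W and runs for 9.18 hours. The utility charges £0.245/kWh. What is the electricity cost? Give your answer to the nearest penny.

Energy = 24.8 W × 9.18 h = 228 Wh = 0.2277 kWh
Cost = 0.2277 kWh × £0.245/kWh = £0.06

£0.06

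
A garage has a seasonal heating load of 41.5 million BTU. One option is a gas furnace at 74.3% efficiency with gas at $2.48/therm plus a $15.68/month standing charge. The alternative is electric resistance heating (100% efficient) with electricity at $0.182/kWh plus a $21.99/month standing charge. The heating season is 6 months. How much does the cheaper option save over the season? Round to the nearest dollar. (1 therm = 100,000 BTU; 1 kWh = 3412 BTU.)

$866

Heat load = 41.5 × 10⁶ BTU = 41,500,000 BTU
Gas: input = 41,500,000 / 0.743 = 55,854,643 BTU = 558.5 therm → 558.5 × $2.48 = $1,385.20; + 6 × $15.68 standing = $1,479.28
Electric: 41,500,000 BTU / 3412 = 12,160 kWh → × $0.182 = $2,213.66; + 6 × $21.99 standing = $2,345.60
Difference = |$1,479.28 − $2,345.60| = $866.32 ≈ $866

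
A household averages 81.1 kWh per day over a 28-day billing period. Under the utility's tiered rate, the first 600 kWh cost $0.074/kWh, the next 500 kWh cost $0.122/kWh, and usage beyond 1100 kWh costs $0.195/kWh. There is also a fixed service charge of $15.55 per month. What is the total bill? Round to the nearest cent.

$349.26

Usage = 81.1 kWh/day × 28 days = 2270.8 kWh
First 600 kWh × $0.074 = $44.40
Next 500 kWh × $0.122 = $61.00
Remaining 1170.8 kWh × $0.195 = $228.31
Energy charge = $333.71; + service $15.55 = $349.26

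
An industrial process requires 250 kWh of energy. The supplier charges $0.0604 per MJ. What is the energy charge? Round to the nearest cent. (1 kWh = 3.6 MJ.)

250 kWh × (3.6 MJ/kWh) = 900 MJ
Cost = 900 MJ × $0.0604/MJ = $54.36

$54.36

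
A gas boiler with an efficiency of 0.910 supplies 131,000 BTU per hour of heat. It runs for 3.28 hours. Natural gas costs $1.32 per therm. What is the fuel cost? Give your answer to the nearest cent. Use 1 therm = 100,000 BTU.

$6.23

Heat delivered = 131,000 BTU/h × 3.28 h = 429,680 BTU
Gas input = 429,680 / 0.910 = 472,176 BTU
= 472,176 / 100,000 = 4.722 therm
Cost = 4.722 × $1.32/therm = $6.23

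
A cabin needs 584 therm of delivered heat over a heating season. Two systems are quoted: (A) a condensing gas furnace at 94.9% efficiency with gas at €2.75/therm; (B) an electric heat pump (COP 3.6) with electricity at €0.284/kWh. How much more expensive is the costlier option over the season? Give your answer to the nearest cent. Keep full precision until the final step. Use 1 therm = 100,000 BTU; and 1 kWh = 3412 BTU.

€342.04

Heat load = 584 therm × 100,000 = 58,400,000 BTU
Gas: input = 58,400,000 / 0.949 = 61,538,462 BTU = 615.4 therm → 615.4 × €2.75 = €1,692.31
Heat pump: 58,400,000 BTU / 3412 = 17,120 kWh heat; / 3.6 = 4,754 kWh in → × €0.284 = €1,350.27
Difference = |€1,692.31 − €1,350.27| = €342.04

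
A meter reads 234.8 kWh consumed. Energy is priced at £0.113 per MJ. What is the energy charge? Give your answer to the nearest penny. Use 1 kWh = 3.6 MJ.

234.8 kWh × (3.6 MJ/kWh) = 845.3 MJ
Cost = 845.3 MJ × £0.113/MJ = £95.52

£95.52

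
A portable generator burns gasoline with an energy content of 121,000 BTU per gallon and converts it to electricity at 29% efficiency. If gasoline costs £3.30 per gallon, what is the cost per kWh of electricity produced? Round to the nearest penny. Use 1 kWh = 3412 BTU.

Electrical output per gallon = 121,000 BTU × 0.29 / 3412 BTU/kWh = 10.28 kWh
Cost per kWh = £3.30 / 10.28 kWh = £0.321

£0.32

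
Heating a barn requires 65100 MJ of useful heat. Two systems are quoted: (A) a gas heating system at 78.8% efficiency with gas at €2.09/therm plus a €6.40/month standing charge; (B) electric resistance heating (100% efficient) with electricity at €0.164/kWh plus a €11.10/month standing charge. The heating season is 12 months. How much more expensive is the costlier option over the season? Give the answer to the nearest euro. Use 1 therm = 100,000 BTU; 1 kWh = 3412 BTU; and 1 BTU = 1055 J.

€1386

Heat load = 65100 MJ = 65,100,000,000 J / 1055 = 61,706,161 BTU
Gas: input = 61,706,161 / 0.788 = 78,307,311 BTU = 783.1 therm → 783.1 × €2.09 = €1,636.62; + 12 × €6.40 standing = €1,713.42
Electric: 61,706,161 BTU / 3412 = 18,090 kWh → × €0.164 = €2,965.95; + 12 × €11.10 standing = €3,099.15
Difference = |€1,713.42 − €3,099.15| = €1,385.72 ≈ €1386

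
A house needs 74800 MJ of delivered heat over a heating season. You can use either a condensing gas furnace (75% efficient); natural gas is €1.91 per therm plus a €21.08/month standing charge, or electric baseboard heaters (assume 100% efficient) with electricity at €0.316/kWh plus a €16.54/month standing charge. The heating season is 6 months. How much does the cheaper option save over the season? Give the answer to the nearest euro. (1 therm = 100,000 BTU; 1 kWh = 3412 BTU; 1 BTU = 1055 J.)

€4734

Heat load = 74800 MJ = 74,800,000,000 J / 1055 = 70,900,474 BTU
Gas: input = 70,900,474 / 0.750 = 94,533,965 BTU = 945.3 therm → 945.3 × €1.91 = €1,805.60; + 6 × €21.08 standing = €1,932.08
Electric: 70,900,474 BTU / 3412 = 20,780 kWh → × €0.316 = €6,566.40; + 6 × €16.54 standing = €6,665.64
Difference = |€1,932.08 − €6,665.64| = €4,733.56 ≈ €4734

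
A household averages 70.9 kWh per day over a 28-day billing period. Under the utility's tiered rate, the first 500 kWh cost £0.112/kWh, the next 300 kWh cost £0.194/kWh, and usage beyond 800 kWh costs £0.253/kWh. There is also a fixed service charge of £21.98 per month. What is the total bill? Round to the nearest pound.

Usage = 70.9 kWh/day × 28 days = 1985.2 kWh
First 500 kWh × £0.112 = £56.00
Next 300 kWh × £0.194 = £58.20
Remaining 1185.2 kWh × £0.253 = £299.86
Energy charge = £414.06; + service £21.98 = £436.04 ≈ £436

£436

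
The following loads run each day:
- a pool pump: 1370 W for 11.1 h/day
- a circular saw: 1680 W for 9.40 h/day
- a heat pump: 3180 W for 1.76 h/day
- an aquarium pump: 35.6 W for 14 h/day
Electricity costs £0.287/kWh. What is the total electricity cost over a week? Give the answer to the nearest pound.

£75

pool pump: 1370 W × 11.1 h × 7 d = 106,449 Wh = 106.4 kWh
circular saw: 1680 W × 9.40 h × 7 d = 110,544 Wh = 110.5 kWh
heat pump: 3180 W × 1.76 h × 7 d = 39,178 Wh = 39.18 kWh
aquarium pump: 35.6 W × 14 h × 7 d = 3,489 Wh = 3.489 kWh
Total energy = 106.4 + 110.5 + 39.18 + 3.489 = 259.7 kWh
Cost = 259.7 kWh × £0.287 = £74.52 ≈ £75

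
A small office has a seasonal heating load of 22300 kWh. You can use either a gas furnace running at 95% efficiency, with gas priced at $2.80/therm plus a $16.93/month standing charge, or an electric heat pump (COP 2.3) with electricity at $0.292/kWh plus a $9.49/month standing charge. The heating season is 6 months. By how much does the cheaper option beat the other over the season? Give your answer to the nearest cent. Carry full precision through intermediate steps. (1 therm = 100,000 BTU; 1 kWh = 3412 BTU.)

Heat load = 22300 kWh × 3412 = 76,087,600 BTU
Gas: input = 76,087,600 / 0.950 = 80,092,211 BTU = 800.9 therm → 800.9 × $2.80 = $2,242.58; + 6 × $16.93 standing = $2,344.16
Heat pump: 76,087,600 BTU / 3412 = 22,300 kWh heat; / 2.3 = 9,696 kWh in → × $0.292 = $2,831.13; + 6 × $9.49 standing = $2,888.07
Difference = |$2,344.16 − $2,888.07| = $543.91

$543.91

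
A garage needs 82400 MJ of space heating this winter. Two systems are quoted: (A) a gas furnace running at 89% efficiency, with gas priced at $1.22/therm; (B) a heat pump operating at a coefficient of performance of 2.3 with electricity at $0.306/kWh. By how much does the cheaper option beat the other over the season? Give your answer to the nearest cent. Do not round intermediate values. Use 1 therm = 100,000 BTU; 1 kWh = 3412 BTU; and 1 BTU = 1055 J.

$1974.86

Heat load = 82400 MJ = 82,400,000,000 J / 1055 = 78,104,265 BTU
Gas: input = 78,104,265 / 0.890 = 87,757,602 BTU = 877.6 therm → 877.6 × $1.22 = $1,070.64
Heat pump: 78,104,265 BTU / 3412 = 22,890 kWh heat; / 2.3 = 9,953 kWh in → × $0.306 = $3,045.51
Difference = |$1,070.64 − $3,045.51| = $1,974.86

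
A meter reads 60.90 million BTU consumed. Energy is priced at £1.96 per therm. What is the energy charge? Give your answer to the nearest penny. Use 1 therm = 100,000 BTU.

£1193.64

60.90 million BTU × (10 therm/million BTU) = 609 therm
Cost = 609 therm × £1.96/therm = £1,193.64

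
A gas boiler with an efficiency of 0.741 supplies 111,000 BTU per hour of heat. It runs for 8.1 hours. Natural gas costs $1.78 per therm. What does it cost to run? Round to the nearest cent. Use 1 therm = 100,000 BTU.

Heat delivered = 111,000 BTU/h × 8.1 h = 899,100 BTU
Gas input = 899,100 / 0.741 = 1,213,360 BTU
= 1,213,360 / 100,000 = 12.13 therm
Cost = 12.13 × $1.78/therm = $21.60

$21.60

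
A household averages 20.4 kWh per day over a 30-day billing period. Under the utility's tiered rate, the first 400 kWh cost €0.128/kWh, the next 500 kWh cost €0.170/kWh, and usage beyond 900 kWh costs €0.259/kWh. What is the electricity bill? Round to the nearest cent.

Usage = 20.4 kWh/day × 30 days = 612 kWh
First 400 kWh × €0.128 = €51.20
Next 212 kWh × €0.170 = €36.04
Remaining tier: 0 kWh (not reached)
Total = €87.24

€87.24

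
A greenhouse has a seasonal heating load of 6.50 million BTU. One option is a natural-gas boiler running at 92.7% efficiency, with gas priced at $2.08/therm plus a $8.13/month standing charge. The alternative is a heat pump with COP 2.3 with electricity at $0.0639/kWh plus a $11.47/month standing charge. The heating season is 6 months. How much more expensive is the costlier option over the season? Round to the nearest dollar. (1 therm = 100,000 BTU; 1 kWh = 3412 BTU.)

Heat load = 6.50 × 10⁶ BTU = 6,500,000 BTU
Gas: input = 6,500,000 / 0.927 = 7,011,866 BTU = 70.12 therm → 70.12 × $2.08 = $145.85; + 6 × $8.13 standing = $194.63
Heat pump: 6,500,000 BTU / 3412 = 1,905 kWh heat; / 2.3 = 828.3 kWh in → × $0.0639 = $52.93; + 6 × $11.47 standing = $121.75
Difference = |$194.63 − $121.75| = $72.88 ≈ $73

$73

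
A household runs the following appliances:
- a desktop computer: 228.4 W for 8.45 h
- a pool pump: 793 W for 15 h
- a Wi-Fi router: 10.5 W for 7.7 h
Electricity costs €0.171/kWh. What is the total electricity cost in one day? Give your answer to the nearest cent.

€2.38

desktop computer: 228.4 W × 8.45 h = 1,930 Wh = 1.93 kWh
pool pump: 793 W × 15 h = 11,895 Wh = 11.89 kWh
Wi-Fi router: 10.5 W × 7.7 h = 81 Wh = 0.08085 kWh
Total energy = 1.93 + 11.89 + 0.08085 = 13.91 kWh
Cost = 13.91 kWh × €0.171 = €2.38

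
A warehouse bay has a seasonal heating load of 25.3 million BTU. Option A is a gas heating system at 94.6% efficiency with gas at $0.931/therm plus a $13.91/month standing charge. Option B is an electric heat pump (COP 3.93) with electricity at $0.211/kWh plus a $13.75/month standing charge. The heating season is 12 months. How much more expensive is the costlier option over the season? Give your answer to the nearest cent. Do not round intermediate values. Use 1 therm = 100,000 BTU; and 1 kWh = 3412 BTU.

Heat load = 25.3 × 10⁶ BTU = 25,300,000 BTU
Gas: input = 25,300,000 / 0.946 = 26,744,186 BTU = 267.4 therm → 267.4 × $0.931 = $248.99; + 12 × $13.91 standing = $415.91
Heat pump: 25,300,000 BTU / 3412 = 7,415 kWh heat; / 3.93 = 1,887 kWh in → × $0.211 = $398.11; + 12 × $13.75 standing = $563.11
Difference = |$415.91 − $563.11| = $147.20

$147.20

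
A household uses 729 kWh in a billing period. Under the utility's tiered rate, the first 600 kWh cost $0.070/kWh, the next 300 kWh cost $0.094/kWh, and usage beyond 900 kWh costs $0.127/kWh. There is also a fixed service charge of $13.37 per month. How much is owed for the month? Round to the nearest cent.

$67.50

First 600 kWh × $0.070 = $42.00
Next 129 kWh × $0.094 = $12.13
Remaining tier: 0 kWh (not reached)
Energy charge = $54.13; + service $13.37 = $67.50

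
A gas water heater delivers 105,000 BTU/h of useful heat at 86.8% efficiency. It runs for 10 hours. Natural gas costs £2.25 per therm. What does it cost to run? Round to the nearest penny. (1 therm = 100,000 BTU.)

Heat delivered = 105,000 BTU/h × 10 h = 1,050,000 BTU
Gas input = 1,050,000 / 0.868 = 1,209,677 BTU
= 1,209,677 / 100,000 = 12.1 therm
Cost = 12.1 × £2.25/therm = £27.22

£27.22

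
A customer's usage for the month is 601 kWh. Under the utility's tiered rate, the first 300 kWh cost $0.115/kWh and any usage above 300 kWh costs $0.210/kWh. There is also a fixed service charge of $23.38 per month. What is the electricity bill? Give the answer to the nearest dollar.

First 300 kWh × $0.115 = $34.50
Remaining 301 kWh × $0.210 = $63.21
Energy charge = $97.71; + service $23.38 = $121.09 ≈ $121

$121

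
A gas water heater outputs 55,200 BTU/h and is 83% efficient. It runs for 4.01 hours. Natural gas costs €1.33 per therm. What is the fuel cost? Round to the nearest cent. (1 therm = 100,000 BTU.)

€3.55

Heat delivered = 55,200 BTU/h × 4.01 h = 221,352 BTU
Gas input = 221,352 / 0.83 = 266,689 BTU
= 266,689 / 100,000 = 2.667 therm
Cost = 2.667 × €1.33/therm = €3.55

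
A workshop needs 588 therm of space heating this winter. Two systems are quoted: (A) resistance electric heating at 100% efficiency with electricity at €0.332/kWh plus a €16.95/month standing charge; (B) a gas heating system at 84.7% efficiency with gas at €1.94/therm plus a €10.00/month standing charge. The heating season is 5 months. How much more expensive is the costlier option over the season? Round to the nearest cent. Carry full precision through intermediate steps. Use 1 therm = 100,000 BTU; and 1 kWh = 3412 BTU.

Heat load = 588 therm × 100,000 = 58,800,000 BTU
Gas: input = 58,800,000 / 0.847 = 69,421,488 BTU = 694.2 therm → 694.2 × €1.94 = €1,346.78; + 5 × €10.00 standing = €1,396.78
Electric: 58,800,000 BTU / 3412 = 17,230 kWh → × €0.332 = €5,721.45; + 5 × €16.95 standing = €5,806.20
Difference = |€1,396.78 − €5,806.20| = €4,409.43

€4409.43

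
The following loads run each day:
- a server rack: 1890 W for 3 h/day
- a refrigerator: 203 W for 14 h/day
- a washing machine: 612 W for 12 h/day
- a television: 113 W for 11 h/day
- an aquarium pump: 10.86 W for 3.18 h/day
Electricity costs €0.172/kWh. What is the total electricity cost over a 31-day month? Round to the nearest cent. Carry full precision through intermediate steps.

€91.36

server rack: 1890 W × 3 h × 31 d = 175,770 Wh = 175.8 kWh
refrigerator: 203 W × 14 h × 31 d = 88,102 Wh = 88.1 kWh
washing machine: 612 W × 12 h × 31 d = 227,664 Wh = 227.7 kWh
television: 113 W × 11 h × 31 d = 38,533 Wh = 38.53 kWh
aquarium pump: 10.86 W × 3.18 h × 31 d = 1,071 Wh = 1.071 kWh
Total energy = 175.8 + 88.1 + 227.7 + 38.53 + 1.071 = 531.1 kWh
Cost = 531.1 kWh × €0.172 = €91.36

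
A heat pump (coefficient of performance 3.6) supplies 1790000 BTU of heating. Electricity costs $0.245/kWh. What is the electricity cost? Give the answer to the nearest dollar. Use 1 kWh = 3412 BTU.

$36

Heat delivered = 1,790,000 BTU / 3412 = 524.6 kWh
Electrical input = 524.6 kWh / 3.6 = 145.7 kWh
Cost = 145.7 × $0.245/kWh = $35.70 ≈ $36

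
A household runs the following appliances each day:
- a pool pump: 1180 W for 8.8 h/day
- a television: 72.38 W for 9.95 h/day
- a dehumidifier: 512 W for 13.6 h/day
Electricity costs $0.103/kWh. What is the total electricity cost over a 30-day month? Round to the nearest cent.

$55.83

pool pump: 1180 W × 8.8 h × 30 d = 311,520 Wh = 311.5 kWh
television: 72.38 W × 9.95 h × 30 d = 21,605 Wh = 21.61 kWh
dehumidifier: 512 W × 13.6 h × 30 d = 208,896 Wh = 208.9 kWh
Total energy = 311.5 + 21.61 + 208.9 = 542 kWh
Cost = 542 kWh × $0.103 = $55.83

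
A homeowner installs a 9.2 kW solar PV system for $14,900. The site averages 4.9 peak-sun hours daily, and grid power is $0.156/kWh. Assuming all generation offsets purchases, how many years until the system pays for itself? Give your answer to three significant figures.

5.80 years

Daily generation = 9.2 kW × 4.9 h = 45.08 kWh
Annual generation = 45.08 × 365 = 16454 kWh
Annual savings = 16454 × $0.156 = $2,566.86
Payback = $14,900 / $2,566.86 = 5.8 years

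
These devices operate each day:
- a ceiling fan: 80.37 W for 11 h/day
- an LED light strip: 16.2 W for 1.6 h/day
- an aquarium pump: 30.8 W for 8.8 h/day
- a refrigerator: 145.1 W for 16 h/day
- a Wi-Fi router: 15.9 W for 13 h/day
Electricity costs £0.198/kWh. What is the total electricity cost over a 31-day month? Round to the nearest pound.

£23

ceiling fan: 80.37 W × 11 h × 31 d = 27,406 Wh = 27.41 kWh
LED light strip: 16.2 W × 1.6 h × 31 d = 804 Wh = 0.8035 kWh
aquarium pump: 30.8 W × 8.8 h × 31 d = 8,402 Wh = 8.402 kWh
refrigerator: 145.1 W × 16 h × 31 d = 71,970 Wh = 71.97 kWh
Wi-Fi router: 15.9 W × 13 h × 31 d = 6,408 Wh = 6.408 kWh
Total energy = 27.41 + 0.8035 + 8.402 + 71.97 + 6.408 = 115 kWh
Cost = 115 kWh × £0.198 = £22.77 ≈ £23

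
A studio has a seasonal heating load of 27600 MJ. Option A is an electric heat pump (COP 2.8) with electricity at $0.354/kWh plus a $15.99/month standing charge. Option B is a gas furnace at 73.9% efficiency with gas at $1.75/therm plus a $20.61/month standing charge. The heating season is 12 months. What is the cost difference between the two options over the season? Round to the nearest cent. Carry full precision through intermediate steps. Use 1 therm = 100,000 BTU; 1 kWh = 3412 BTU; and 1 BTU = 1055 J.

$294.42

Heat load = 27600 MJ = 27,600,000,000 J / 1055 = 26,161,137 BTU
Gas: input = 26,161,137 / 0.739 = 35,400,727 BTU = 354 therm → 354 × $1.75 = $619.51; + 12 × $20.61 standing = $866.83
Heat pump: 26,161,137 BTU / 3412 = 7,667 kWh heat; / 2.8 = 2,738 kWh in → × $0.354 = $969.38; + 12 × $15.99 standing = $1,161.26
Difference = |$866.83 − $1,161.26| = $294.42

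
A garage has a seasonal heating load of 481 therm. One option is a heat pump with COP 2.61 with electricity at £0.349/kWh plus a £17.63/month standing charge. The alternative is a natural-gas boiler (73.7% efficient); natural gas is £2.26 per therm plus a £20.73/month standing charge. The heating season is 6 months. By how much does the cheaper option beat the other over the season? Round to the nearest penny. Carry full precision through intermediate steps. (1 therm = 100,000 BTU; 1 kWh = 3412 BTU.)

Heat load = 481 therm × 100,000 = 48,100,000 BTU
Gas: input = 48,100,000 / 0.737 = 65,264,586 BTU = 652.6 therm → 652.6 × £2.26 = £1,474.98; + 6 × £20.73 standing = £1,599.36
Heat pump: 48,100,000 BTU / 3412 = 14,100 kWh heat; / 2.61 = 5,401 kWh in → × £0.349 = £1,885.04; + 6 × £17.63 standing = £1,990.82
Difference = |£1,599.36 − £1,990.82| = £391.46

£391.46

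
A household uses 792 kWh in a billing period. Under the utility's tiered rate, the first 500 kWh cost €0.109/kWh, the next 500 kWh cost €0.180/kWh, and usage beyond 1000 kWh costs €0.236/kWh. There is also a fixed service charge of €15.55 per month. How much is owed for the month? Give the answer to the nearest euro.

€123

First 500 kWh × €0.109 = €54.50
Next 292 kWh × €0.180 = €52.56
Remaining tier: 0 kWh (not reached)
Energy charge = €107.06; + service €15.55 = €122.61 ≈ €123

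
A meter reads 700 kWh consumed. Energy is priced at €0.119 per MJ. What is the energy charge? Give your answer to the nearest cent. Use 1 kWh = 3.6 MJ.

700 kWh × (3.6 MJ/kWh) = 2,520 MJ
Cost = 2,520 MJ × €0.119/MJ = €299.88

€299.88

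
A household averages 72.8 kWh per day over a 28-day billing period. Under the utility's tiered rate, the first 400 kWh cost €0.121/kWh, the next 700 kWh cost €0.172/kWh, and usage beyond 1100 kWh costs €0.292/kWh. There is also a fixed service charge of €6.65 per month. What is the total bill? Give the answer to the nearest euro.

Usage = 72.8 kWh/day × 28 days = 2038.4 kWh
First 400 kWh × €0.121 = €48.40
Next 700 kWh × €0.172 = €120.40
Remaining 938.4 kWh × €0.292 = €274.01
Energy charge = €442.81; + service €6.65 = €449.46 ≈ €449

€449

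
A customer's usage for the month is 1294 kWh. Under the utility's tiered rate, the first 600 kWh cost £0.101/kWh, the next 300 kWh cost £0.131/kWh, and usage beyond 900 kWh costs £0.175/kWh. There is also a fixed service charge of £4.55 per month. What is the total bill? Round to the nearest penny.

£173.40

First 600 kWh × £0.101 = £60.60
Next 300 kWh × £0.131 = £39.30
Remaining 394 kWh × £0.175 = £68.95
Energy charge = £168.85; + service £4.55 = £173.40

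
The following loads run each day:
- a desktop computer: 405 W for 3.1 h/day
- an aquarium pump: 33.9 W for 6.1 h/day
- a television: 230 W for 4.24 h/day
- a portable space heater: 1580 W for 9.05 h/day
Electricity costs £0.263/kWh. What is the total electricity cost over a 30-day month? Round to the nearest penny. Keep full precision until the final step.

desktop computer: 405 W × 3.1 h × 30 d = 37,665 Wh = 37.66 kWh
aquarium pump: 33.9 W × 6.1 h × 30 d = 6,204 Wh = 6.204 kWh
television: 230 W × 4.24 h × 30 d = 29,256 Wh = 29.26 kWh
portable space heater: 1580 W × 9.05 h × 30 d = 428,970 Wh = 429 kWh
Total energy = 37.66 + 6.204 + 29.26 + 429 = 502.1 kWh
Cost = 502.1 kWh × £0.263 = £132.05

£132.05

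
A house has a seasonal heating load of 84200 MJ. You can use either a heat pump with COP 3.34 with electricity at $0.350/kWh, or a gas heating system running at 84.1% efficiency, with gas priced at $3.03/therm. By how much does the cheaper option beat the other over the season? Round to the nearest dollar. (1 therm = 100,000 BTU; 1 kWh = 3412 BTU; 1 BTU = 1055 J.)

Heat load = 84200 MJ = 84,200,000,000 J / 1055 = 79,810,427 BTU
Gas: input = 79,810,427 / 0.841 = 94,899,437 BTU = 949 therm → 949 × $3.03 = $2,875.45
Heat pump: 79,810,427 BTU / 3412 = 23,390 kWh heat; / 3.34 = 7,003 kWh in → × $0.350 = $2,451.16
Difference = |$2,875.45 − $2,451.16| = $424.29 ≈ $424

$424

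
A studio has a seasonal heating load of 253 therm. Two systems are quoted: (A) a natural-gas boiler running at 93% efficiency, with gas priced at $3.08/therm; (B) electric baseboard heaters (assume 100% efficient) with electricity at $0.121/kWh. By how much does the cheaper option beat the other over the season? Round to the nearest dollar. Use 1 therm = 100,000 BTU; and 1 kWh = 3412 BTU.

Heat load = 253 therm × 100,000 = 25,300,000 BTU
Gas: input = 25,300,000 / 0.93 = 27,204,301 BTU = 272 therm → 272 × $3.08 = $837.89
Electric: 25,300,000 BTU / 3412 = 7,415 kWh → × $0.121 = $897.22
Difference = |$837.89 − $897.22| = $59.32 ≈ $59

$59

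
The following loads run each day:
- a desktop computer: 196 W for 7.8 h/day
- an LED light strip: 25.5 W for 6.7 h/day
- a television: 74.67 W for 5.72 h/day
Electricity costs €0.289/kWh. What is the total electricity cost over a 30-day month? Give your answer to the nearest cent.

desktop computer: 196 W × 7.8 h × 30 d = 45,864 Wh = 45.86 kWh
LED light strip: 25.5 W × 6.7 h × 30 d = 5,126 Wh = 5.125 kWh
television: 74.67 W × 5.72 h × 30 d = 12,813 Wh = 12.81 kWh
Total energy = 45.86 + 5.125 + 12.81 = 63.8 kWh
Cost = 63.8 kWh × €0.289 = €18.44

€18.44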